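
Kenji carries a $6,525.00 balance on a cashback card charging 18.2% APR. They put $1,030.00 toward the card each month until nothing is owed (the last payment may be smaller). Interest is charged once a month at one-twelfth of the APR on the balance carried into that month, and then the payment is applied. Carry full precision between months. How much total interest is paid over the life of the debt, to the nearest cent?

Monthly rate r = 18.2%/12 = 1.51667% = 0.0151667.
Payoff takes n = ⌈−ln(1 − rB₀/P)/ln(1+r)⌉ = ⌈6.711⌉ = 7 payments; the last is $733.59.
Total paid = 6·$1,030.00 + $733.59 = $6,913.59.
Total interest = total paid − principal = $6,913.59 − $6,525.00 = $388.59.

$388.59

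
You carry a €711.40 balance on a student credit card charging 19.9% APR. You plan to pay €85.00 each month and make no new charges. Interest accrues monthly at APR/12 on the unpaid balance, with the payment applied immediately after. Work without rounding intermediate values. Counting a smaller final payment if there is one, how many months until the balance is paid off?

10 months

Monthly rate r = 19.9%/12 = 1.65833% = 0.0165833.
Recurrence: B ← B·(1+r) − €85.00.
Month 1: interest €11.80; balance after payment €638.20.
Month 2: interest €10.58; balance after payment €563.78.
Closed form: n = −ln(1 − rB₀/P)/ln(1+r) = −ln(0.86121)/ln(1.01658) ≈ 9.085, so the balance reaches zero during payment 10.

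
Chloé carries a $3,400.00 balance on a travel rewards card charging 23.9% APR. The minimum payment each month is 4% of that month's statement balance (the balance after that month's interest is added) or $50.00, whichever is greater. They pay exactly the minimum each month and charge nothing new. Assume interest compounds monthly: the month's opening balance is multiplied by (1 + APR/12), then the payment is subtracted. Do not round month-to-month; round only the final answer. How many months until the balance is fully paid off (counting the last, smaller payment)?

Monthly rate r = 23.9%/12 = 1.99167% = 0.0199167.
While 4% of the post-interest balance exceeds $50.00, each month B ← (B·(1+r))·(1 − 0.04), i.e. B shrinks by the factor (1+r)·0.96 = 0.97912.
This holds for months 1–49. Entering month 50 the balance is $1,209.04; 4% of the post-interest balance is now below $50.00, so the flat $50.00 minimum applies from here.
From month 50 a fixed $50.00 at rate r clears $1,209.04 in 34 more payments. Total: 49 + 34 = 83 months.

83 months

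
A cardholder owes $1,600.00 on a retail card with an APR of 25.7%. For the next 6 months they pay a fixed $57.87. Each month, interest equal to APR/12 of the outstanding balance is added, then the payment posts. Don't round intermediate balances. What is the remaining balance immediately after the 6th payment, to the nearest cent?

$1,450.58

Monthly rate r = 25.7%/12 = 2.14167% = 0.0214167.
Each month: B ← B·(1+r) − $57.87.
Month 1: interest $34.27; balance after payment $1,576.40.
Month 2: interest $33.76; balance after payment $1,552.29.
Month 3: interest $33.24; balance after payment $1,527.66.
Month 4: interest $32.72; balance after payment $1,502.51.
Month 5: interest $32.18; balance after payment $1,476.82.
Month 6: interest $31.63; balance after payment $1,450.58.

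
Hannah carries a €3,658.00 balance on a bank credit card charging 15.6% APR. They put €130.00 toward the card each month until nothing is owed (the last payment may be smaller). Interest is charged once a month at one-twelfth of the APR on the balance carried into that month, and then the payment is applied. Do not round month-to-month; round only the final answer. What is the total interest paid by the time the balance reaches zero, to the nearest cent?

€925.61

Monthly rate r = 15.6%/12 = 1.3% = 0.013.
Payoff takes n = ⌈−ln(1 − rB₀/P)/ln(1+r)⌉ = ⌈35.257⌉ = 36 payments; the last is €33.61.
Total paid = 35·€130.00 + €33.61 = €4,583.61.
Total interest = total paid − principal = €4,583.61 − €3,658.00 = €925.61.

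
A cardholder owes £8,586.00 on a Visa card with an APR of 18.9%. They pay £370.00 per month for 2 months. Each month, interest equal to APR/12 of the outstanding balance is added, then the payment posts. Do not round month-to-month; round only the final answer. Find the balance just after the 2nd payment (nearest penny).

£8,112.76

Monthly rate r = 18.9%/12 = 1.575% = 0.01575.
Each month: B ← B·(1+r) − £370.00.
Month 1: interest £135.23; balance after payment £8,351.23.
Month 2: interest £131.53; balance after payment £8,112.76.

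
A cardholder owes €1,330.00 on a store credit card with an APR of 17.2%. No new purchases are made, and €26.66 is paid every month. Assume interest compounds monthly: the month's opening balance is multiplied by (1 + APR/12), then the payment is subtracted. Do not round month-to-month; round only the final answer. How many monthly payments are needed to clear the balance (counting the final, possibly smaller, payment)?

89 months

Monthly rate r = 17.2%/12 = 1.43333% = 0.0143333.
Recurrence: B ← B·(1+r) − €26.66.
Month 1: interest €19.06; balance after payment €1,322.40.
Month 2: interest €18.95; balance after payment €1,314.70.
Closed form: n = −ln(1 − rB₀/P)/ln(1+r) = −ln(0.28495)/ln(1.01433) ≈ 88.216, so the balance reaches zero during payment 89.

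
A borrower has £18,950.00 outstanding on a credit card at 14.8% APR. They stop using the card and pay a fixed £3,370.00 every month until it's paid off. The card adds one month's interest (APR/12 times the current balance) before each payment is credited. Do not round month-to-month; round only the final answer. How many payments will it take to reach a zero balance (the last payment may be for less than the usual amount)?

Monthly rate r = 14.8%/12 = 1.23333% = 0.0123333.
Recurrence: B ← B·(1+r) − £3,370.00.
Month 1: interest £233.72; balance after payment £15,813.72.
Month 2: interest £195.04; balance after payment £12,638.75.
Month 3: interest £155.88; balance after payment £9,424.63.
Month 4: interest £116.24; balance after payment £6,170.87.
Month 5: interest £76.11; balance after payment £2,876.97.
Month 6: interest £35.48; balance after payment £0.00.

6 months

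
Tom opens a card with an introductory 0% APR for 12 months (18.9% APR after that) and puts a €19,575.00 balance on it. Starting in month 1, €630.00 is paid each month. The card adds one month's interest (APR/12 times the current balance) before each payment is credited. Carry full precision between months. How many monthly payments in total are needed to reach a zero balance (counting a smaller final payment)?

35 payments

Promo months 1–12 at r₀ = 0%/12 = 0; months 13+ at r₁ = 18.9%/12 = 0.01575.
After month 12 (no interest yet): B = €19,575.00 − 12·€630.00 = €12,015.00.
Then at r₁ with €630.00/mo: n₂ = −ln(1 − r₁·B/P)/ln(1+r₁) ≈ 22.86 → 23 more payments.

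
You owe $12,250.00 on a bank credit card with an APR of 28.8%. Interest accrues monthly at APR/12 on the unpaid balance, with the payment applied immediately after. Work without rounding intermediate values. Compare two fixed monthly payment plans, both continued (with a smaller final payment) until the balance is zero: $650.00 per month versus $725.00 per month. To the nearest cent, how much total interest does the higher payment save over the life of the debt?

$603.41

Monthly rate r = 28.8%/12 = 2.4% = 0.024.
At $650.00/mo: n = ⌈−ln(1 − rB₀/P)/ln(1+r)⌉ = 26 payments (last $252.01); total interest = total paid − $12,250.00 = $4,252.01.
At $725.00/mo: 22 payments (last $673.60); total interest $3,648.60.
Interest saved = $4,252.01 − $3,648.60 = $603.41.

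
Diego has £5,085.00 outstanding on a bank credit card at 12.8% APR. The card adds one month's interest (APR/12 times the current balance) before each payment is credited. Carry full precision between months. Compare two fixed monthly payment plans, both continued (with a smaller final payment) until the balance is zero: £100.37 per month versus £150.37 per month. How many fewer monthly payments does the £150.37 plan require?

31 fewer payments

Monthly rate r = 12.8%/12 = 1.06667% = 0.0106667.
At £100.37/mo: n = ⌈−ln(1 − rB₀/P)/ln(1+r)⌉ = 74 payments (last £27.13); total interest = total paid − £5,085.00 = £2,269.14.
At £150.37/mo: 43 payments (last £25.20); total interest £1,255.74.
Payments saved = 74 − 43 = 31.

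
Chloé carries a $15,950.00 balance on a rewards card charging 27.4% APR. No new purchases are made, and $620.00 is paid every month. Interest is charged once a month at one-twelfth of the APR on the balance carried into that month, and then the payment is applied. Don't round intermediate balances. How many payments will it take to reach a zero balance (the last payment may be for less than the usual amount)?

Monthly rate r = 27.4%/12 = 2.28333% = 0.0228333.
Recurrence: B ← B·(1+r) − $620.00.
Month 1: interest $364.19; balance after payment $15,694.19.
Month 2: interest $358.35; balance after payment $15,432.54.
Closed form: n = −ln(1 − rB₀/P)/ln(1+r) = −ln(0.41259)/ln(1.02283) ≈ 39.213, so the balance reaches zero during payment 40.

40 payments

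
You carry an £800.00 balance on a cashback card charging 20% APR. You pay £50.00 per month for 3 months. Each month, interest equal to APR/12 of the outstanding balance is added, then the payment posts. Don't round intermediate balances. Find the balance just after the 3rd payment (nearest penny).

£688.16

Monthly rate r = 20%/12 = 1.66667% = 0.0166667.
Each month: B ← B·(1+r) − £50.00.
Month 1: interest £13.33; balance after payment £763.33.
Month 2: interest £12.72; balance after payment £726.06.
Month 3: interest £12.10; balance after payment £688.16.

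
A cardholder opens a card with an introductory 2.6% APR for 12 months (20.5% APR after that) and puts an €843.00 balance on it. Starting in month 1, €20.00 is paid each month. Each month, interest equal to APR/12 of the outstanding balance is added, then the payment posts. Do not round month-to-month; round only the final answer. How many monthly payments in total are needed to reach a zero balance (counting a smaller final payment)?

Promo months 1–12 at r₀ = 2.6%/12 = 0.00216667; months 13+ at r₁ = 20.5%/12 = 0.0170833.
After month 12: iterate B ← B·(1+r₀) − €20.00 for 12 months → €622.30.
Then at r₁ with €20.00/mo: n₂ = −ln(1 − r₁·B/P)/ln(1+r₁) ≈ 44.77 → 45 more payments.

57 months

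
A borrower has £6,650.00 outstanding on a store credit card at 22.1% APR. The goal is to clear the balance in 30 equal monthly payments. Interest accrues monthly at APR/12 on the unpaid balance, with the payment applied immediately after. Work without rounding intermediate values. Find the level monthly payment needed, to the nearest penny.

£290.50

Monthly rate r = 22.1%/12 = 1.84167% = 0.0184167.
Level-payment amortization: P = B₀·r / (1 − (1+r)^(−n)) = 6650.00·0.0184167 / (1 − 1.01842^(−30)).
Denominator 1 − (1+r)^(−30) = 0.421590978.
P = 122.471 / 0.421590978 ≈ 290.50.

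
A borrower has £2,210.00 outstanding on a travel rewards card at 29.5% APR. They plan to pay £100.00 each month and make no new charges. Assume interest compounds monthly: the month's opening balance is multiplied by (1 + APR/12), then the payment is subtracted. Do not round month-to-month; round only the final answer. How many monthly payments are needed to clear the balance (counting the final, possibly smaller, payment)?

Monthly rate r = 29.5%/12 = 2.45833% = 0.0245833.
Recurrence: B ← B·(1+r) − £100.00.
Month 1: interest £54.33; balance after payment £2,164.33.
Month 2: interest £53.21; balance after payment £2,117.54.
Closed form: n = −ln(1 − rB₀/P)/ln(1+r) = −ln(0.45671)/ln(1.02458) ≈ 32.270, so the balance reaches zero during payment 33.

33 months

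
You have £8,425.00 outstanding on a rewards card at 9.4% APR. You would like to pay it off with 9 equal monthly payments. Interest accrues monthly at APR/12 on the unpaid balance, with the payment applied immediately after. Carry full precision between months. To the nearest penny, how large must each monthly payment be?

Monthly rate r = 9.4%/12 = 0.783333% = 0.00783333.
Level-payment amortization: P = B₀·r / (1 − (1+r)^(−n)) = 8425.00·0.00783333 / (1 − 1.00783^(−9)).
Denominator 1 − (1+r)^(−9) = 0.0678162327.
P = 65.9958 / 0.0678162327 ≈ 973.16.

£973.16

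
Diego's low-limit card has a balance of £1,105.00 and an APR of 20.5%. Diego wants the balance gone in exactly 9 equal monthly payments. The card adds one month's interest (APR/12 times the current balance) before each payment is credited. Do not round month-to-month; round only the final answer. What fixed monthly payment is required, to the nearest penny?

Monthly rate r = 20.5%/12 = 1.70833% = 0.0170833.
Level-payment amortization: P = B₀·r / (1 − (1+r)^(−n)) = 1105.00·0.0170833 / (1 − 1.01708^(−9)).
Denominator 1 − (1+r)^(−9) = 0.141399453.
P = 18.8771 / 0.141399453 ≈ 133.50.

£133.50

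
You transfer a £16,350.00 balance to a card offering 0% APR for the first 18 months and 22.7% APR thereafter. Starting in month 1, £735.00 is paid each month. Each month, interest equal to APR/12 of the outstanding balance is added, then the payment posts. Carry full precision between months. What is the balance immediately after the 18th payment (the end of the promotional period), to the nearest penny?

£3,120.00

Promo months 1–18 at r₀ = 0%/12 = 0; months 19+ at r₁ = 22.7%/12 = 0.0189167.
After month 18 (no interest yet): B = £16,350.00 − 18·£735.00 = £3,120.00.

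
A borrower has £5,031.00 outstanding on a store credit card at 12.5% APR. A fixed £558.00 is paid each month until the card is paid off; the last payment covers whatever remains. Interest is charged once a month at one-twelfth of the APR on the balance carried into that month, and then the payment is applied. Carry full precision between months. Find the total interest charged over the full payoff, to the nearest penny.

£280.36

Monthly rate r = 12.5%/12 = 1.04167% = 0.0104167.
Payoff takes n = ⌈−ln(1 − rB₀/P)/ln(1+r)⌉ = ⌈9.517⌉ = 10 payments; the last is £289.36.
Total paid = 9·£558.00 + £289.36 = £5,311.36.
Total interest = total paid − principal = £5,311.36 − £5,031.00 = £280.36.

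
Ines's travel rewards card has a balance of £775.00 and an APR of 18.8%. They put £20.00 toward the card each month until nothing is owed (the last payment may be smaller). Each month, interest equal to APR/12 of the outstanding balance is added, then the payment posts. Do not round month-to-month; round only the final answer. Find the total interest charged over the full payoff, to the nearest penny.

Monthly rate r = 18.8%/12 = 1.56667% = 0.0156667.
Payoff takes n = ⌈−ln(1 − rB₀/P)/ln(1+r)⌉ = ⌈60.093⌉ = 61 payments; the last is £1.87.
Total paid = 60·£20.00 + £1.87 = £1,201.87.
Total interest = total paid − principal = £1,201.87 − £775.00 = £426.87.

£426.87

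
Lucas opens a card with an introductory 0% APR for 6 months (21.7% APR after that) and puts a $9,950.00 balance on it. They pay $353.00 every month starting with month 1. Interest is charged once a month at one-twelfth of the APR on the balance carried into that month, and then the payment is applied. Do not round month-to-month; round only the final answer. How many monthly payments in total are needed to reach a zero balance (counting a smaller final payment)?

Promo months 1–6 at r₀ = 0%/12 = 0; months 7+ at r₁ = 21.7%/12 = 0.0180833.
After month 6 (no interest yet): B = $9,950.00 − 6·$353.00 = $7,832.00.
Then at r₁ with $353.00/mo: n₂ = −ln(1 − r₁·B/P)/ln(1+r₁) ≈ 28.62 → 29 more payments.

35 months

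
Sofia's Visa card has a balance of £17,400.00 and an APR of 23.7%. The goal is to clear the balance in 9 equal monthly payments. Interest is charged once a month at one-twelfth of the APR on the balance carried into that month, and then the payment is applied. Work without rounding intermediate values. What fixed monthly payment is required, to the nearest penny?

£2,129.23

Monthly rate r = 23.7%/12 = 1.975% = 0.01975.
Level-payment amortization: P = B₀·r / (1 − (1+r)^(−n)) = 17400.00·0.01975 / (1 − 1.01975^(−9)).
Denominator 1 − (1+r)^(−9) = 0.161396686.
P = 343.65 / 0.161396686 ≈ 2129.23.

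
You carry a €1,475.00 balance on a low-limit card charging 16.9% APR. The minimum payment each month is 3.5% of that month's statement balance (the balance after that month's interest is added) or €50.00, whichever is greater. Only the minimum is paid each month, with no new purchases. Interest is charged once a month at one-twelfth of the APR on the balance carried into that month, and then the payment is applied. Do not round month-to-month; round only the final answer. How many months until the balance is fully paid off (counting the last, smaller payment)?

Monthly rate r = 16.9%/12 = 1.40833% = 0.0140833.
While 3.5% of the post-interest balance exceeds €50.00, each month B ← (B·(1+r))·(1 − 0.035), i.e. B shrinks by the factor (1+r)·0.965 = 0.97859.
This holds for months 1–3. Entering month 4 the balance is €1,382.28; 3.5% of the post-interest balance is now below €50.00, so the flat €50.00 minimum applies from here.
From month 4 a fixed €50.00 at rate r clears €1,382.28 in 36 more payments. Total: 3 + 36 = 39 months.

39 months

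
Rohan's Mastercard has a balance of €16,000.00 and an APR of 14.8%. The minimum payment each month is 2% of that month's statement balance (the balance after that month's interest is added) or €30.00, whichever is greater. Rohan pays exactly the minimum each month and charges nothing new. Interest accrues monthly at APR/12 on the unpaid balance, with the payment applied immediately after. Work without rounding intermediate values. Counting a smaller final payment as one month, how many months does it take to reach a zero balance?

377 months

Monthly rate r = 14.8%/12 = 1.23333% = 0.0123333.
While 2% of the post-interest balance exceeds €30.00, each month B ← (B·(1+r))·(1 − 0.02), i.e. B shrinks by the factor (1+r)·0.98 = 0.99209.
This holds for months 1–300. Entering month 301 the balance is €1,475.72; 2% of the post-interest balance is now below €30.00, so the flat €30.00 minimum applies from here.
From month 301 a fixed €30.00 at rate r clears €1,475.72 in 77 more payments. Total: 300 + 77 = 377 months.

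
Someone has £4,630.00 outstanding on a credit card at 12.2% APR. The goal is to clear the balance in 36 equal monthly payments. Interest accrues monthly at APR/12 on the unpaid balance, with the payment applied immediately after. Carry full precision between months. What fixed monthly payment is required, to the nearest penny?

Monthly rate r = 12.2%/12 = 1.01667% = 0.0101667.
Level-payment amortization: P = B₀·r / (1 − (1+r)^(−n)) = 4630.00·0.0101667 / (1 − 1.01017^(−36)).
Denominator 1 − (1+r)^(−36) = 0.305214431.
P = 47.0717 / 0.305214431 ≈ 154.22.

£154.22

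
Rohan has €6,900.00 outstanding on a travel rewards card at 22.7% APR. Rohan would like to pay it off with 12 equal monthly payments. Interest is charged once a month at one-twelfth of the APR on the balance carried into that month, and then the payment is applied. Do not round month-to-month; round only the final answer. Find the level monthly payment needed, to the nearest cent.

€648.13

Monthly rate r = 22.7%/12 = 1.89167% = 0.0189167.
Level-payment amortization: P = B₀·r / (1 − (1+r)^(−n)) = 6900.00·0.0189167 / (1 − 1.01892^(−12)).
Denominator 1 − (1+r)^(−12) = 0.201387679.
P = 130.525 / 0.201387679 ≈ 648.13.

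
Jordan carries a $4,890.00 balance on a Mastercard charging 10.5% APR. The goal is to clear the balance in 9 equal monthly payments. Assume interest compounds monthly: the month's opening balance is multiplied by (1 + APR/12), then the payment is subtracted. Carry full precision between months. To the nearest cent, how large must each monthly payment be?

$567.38

Monthly rate r = 10.5%/12 = 0.875% = 0.00875.
Level-payment amortization: P = B₀·r / (1 − (1+r)^(−n)) = 4890.00·0.00875 / (1 − 1.00875^(−9)).
Denominator 1 − (1+r)^(−9) = 0.0754123877.
P = 42.7875 / 0.0754123877 ≈ 567.38.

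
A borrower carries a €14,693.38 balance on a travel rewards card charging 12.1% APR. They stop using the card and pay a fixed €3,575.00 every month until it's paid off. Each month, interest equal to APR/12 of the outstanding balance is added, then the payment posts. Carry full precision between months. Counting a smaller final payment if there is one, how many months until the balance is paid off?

Monthly rate r = 12.1%/12 = 1.00833% = 0.0100833.
Recurrence: B ← B·(1+r) − €3,575.00.
Month 1: interest €148.16; balance after payment €11,266.54.
Month 2: interest €113.60; balance after payment €7,805.14.
Month 3: interest €78.70; balance after payment €4,308.84.
Month 4: interest €43.45; balance after payment €777.29.
Month 5: interest €7.84; balance after payment €0.00.

5 payments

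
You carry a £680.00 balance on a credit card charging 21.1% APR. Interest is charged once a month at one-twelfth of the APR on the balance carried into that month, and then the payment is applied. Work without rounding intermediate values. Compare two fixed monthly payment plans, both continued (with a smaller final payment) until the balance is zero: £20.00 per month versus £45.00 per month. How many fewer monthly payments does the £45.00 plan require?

35 fewer payments

Monthly rate r = 21.1%/12 = 1.75833% = 0.0175833.
At £20.00/mo: n = ⌈−ln(1 − rB₀/P)/ln(1+r)⌉ = 53 payments (last £5.20); total interest = total paid − £680.00 = £365.20.
At £45.00/mo: 18 payments (last £32.41); total interest £117.41.
Payments saved = 53 − 18 = 35.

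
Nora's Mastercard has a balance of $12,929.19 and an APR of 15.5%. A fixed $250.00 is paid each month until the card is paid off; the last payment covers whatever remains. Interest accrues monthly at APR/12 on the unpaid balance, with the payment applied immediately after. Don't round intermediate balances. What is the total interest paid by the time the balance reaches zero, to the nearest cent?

$8,549.98

Monthly rate r = 15.5%/12 = 1.29167% = 0.0129167.
Payoff takes n = ⌈−ln(1 − rB₀/P)/ln(1+r)⌉ = ⌈85.916⌉ = 86 payments; the last is $229.17.
Total paid = 85·$250.00 + $229.17 = $21,479.17.
Total interest = total paid − principal = $21,479.17 − $12,929.19 = $8,549.98.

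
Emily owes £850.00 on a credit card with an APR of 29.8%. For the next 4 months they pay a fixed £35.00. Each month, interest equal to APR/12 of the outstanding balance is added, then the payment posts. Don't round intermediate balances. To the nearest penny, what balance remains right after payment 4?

Monthly rate r = 29.8%/12 = 2.48333% = 0.0248333.
Each month: B ← B·(1+r) − £35.00.
Month 1: interest £21.11; balance after payment £836.11.
Month 2: interest £20.76; balance after payment £821.87.
Month 3: interest £20.41; balance after payment £807.28.
Month 4: interest £20.05; balance after payment £792.33.

£792.33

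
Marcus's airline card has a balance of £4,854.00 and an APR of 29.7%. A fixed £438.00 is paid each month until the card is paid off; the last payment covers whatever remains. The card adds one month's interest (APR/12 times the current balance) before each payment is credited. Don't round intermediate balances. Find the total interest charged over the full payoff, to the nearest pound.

Monthly rate r = 29.7%/12 = 2.475% = 0.02475.
Payoff takes n = ⌈−ln(1 − rB₀/P)/ln(1+r)⌉ = ⌈13.113⌉ = 14 payments; the last is £50.06.
Total paid = 13·£438.00 + £50.06 = £5,744.06.
Total interest = total paid − principal = £5,744.06 − £4,854.00 = £890.06.

£890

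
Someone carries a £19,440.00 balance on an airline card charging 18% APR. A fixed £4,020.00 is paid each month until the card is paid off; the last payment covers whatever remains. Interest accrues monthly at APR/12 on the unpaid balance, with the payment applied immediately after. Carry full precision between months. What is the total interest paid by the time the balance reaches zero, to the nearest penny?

Monthly rate r = 18%/12 = 1.5% = 0.015.
Payoff takes n = ⌈−ln(1 − rB₀/P)/ln(1+r)⌉ = ⌈5.058⌉ = 6 payments; the last is £233.74.
Total paid = 5·£4,020.00 + £233.74 = £20,333.74.
Total interest = total paid − principal = £20,333.74 − £19,440.00 = £893.74.

£893.74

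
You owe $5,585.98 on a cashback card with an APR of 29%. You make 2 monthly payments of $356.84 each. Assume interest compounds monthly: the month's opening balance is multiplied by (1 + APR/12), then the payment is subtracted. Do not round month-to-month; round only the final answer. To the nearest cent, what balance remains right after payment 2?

Monthly rate r = 29%/12 = 2.41667% = 0.0241667.
Each month: B ← B·(1+r) − $356.84.
Month 1: interest $134.99; balance after payment $5,364.13.
Month 2: interest $129.63; balance after payment $5,136.93.

$5,136.93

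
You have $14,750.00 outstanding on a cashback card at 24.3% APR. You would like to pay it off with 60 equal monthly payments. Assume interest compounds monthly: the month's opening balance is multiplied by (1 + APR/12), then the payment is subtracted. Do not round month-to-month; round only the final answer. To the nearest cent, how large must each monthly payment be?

Monthly rate r = 24.3%/12 = 2.025% = 0.02025.
Level-payment amortization: P = B₀·r / (1 − (1+r)^(−n)) = 14750.00·0.02025 / (1 − 1.02025^(−60)).
Denominator 1 − (1+r)^(−60) = 0.699666489.
P = 298.688 / 0.699666489 ≈ 426.90.

$426.90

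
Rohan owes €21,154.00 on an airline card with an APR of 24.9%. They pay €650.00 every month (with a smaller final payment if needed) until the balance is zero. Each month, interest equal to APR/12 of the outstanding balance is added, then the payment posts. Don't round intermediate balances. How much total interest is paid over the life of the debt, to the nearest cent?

€14,447.96

Monthly rate r = 24.9%/12 = 2.075% = 0.02075.
Payoff takes n = ⌈−ln(1 − rB₀/P)/ln(1+r)⌉ = ⌈54.770⌉ = 55 payments; the last is €501.96.
Total paid = 54·€650.00 + €501.96 = €35,601.96.
Total interest = total paid − principal = €35,601.96 − €21,154.00 = €14,447.96.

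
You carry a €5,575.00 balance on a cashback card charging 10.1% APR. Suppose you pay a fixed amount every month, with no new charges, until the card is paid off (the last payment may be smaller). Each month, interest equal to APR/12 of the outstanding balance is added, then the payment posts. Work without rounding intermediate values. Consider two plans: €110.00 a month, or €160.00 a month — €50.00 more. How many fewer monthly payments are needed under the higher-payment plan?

25 fewer payments

Monthly rate r = 10.1%/12 = 0.841667% = 0.00841667.
At €110.00/mo: n = ⌈−ln(1 − rB₀/P)/ln(1+r)⌉ = 67 payments (last €38.79); total interest = total paid − €5,575.00 = €1,723.79.
At €160.00/mo: 42 payments (last €66.31); total interest €1,051.31.
Payments saved = 67 − 42 = 25.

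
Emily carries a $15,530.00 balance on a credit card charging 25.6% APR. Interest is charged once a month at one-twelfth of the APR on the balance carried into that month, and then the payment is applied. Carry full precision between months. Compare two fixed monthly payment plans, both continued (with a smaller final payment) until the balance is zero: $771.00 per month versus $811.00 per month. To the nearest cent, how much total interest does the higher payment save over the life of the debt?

$338.73

Monthly rate r = 25.6%/12 = 2.13333% = 0.0213333.
At $771.00/mo: n = ⌈−ln(1 − rB₀/P)/ln(1+r)⌉ = 27 payments (last $468.65); total interest = total paid − $15,530.00 = $4,984.65.
At $811.00/mo: 25 payments (last $711.92); total interest $4,645.92.
Interest saved = $4,984.65 − $4,645.92 = $338.73.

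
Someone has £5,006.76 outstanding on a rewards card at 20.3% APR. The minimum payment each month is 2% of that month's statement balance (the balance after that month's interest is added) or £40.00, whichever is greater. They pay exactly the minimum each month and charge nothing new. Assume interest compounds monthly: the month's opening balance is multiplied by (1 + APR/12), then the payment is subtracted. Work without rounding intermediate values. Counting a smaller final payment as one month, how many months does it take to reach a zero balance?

379 months

Monthly rate r = 20.3%/12 = 1.69167% = 0.0169167.
While 2% of the post-interest balance exceeds £40.00, each month B ← (B·(1+r))·(1 − 0.02), i.e. B shrinks by the factor (1+r)·0.98 = 0.99658.
This holds for months 1–273. Entering month 274 the balance is £1,964.17; 2% of the post-interest balance is now below £40.00, so the flat £40.00 minimum applies from here.
From month 274 a fixed £40.00 at rate r clears £1,964.17 in 106 more payments. Total: 273 + 106 = 379 months.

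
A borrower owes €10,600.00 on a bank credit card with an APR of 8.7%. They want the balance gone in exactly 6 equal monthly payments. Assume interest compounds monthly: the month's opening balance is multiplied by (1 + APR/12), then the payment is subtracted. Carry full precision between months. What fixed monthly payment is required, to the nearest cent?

Monthly rate r = 8.7%/12 = 0.725% = 0.00725.
Level-payment amortization: P = B₀·r / (1 − (1+r)^(−n)) = 10600.00·0.00725 / (1 − 1.00725^(−6)).
Denominator 1 − (1+r)^(−6) = 0.0424171847.
P = 76.85 / 0.0424171847 ≈ 1811.77.

€1,811.77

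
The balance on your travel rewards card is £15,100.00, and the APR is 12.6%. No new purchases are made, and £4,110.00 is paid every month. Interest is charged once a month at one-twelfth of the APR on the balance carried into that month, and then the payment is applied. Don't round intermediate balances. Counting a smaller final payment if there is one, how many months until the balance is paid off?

Monthly rate r = 12.6%/12 = 1.05% = 0.0105.
Recurrence: B ← B·(1+r) − £4,110.00.
Month 1: interest £158.55; balance after payment £11,148.55.
Month 2: interest £117.06; balance after payment £7,155.61.
Month 3: interest £75.13; balance after payment £3,120.74.
Month 4: interest £32.77; balance after payment £0.00.

4 months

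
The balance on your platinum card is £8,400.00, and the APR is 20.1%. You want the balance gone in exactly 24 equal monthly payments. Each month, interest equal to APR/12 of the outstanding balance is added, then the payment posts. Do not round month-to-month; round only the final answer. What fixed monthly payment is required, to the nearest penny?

£427.94

Monthly rate r = 20.1%/12 = 1.675% = 0.01675.
Level-payment amortization: P = B₀·r / (1 − (1+r)^(−n)) = 8400.00·0.01675 / (1 − 1.01675^(−24)).
Denominator 1 − (1+r)^(−24) = 0.32878809.
P = 140.7 / 0.32878809 ≈ 427.94.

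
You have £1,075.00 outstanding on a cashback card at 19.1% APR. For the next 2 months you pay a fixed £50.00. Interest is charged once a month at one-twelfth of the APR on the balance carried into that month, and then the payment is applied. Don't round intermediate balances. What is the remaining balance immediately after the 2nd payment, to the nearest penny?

Monthly rate r = 19.1%/12 = 1.59167% = 0.0159167.
Each month: B ← B·(1+r) − £50.00.
Month 1: interest £17.11; balance after payment £1,042.11.
Month 2: interest £16.59; balance after payment £1,008.70.

£1,008.70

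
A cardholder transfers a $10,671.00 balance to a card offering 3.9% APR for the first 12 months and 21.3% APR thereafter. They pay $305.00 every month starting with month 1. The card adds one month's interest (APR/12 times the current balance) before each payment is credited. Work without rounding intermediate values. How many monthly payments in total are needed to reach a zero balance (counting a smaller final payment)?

44 payments

Promo months 1–12 at r₀ = 3.9%/12 = 0.00325; months 13+ at r₁ = 21.3%/12 = 0.01775.
After month 12: iterate B ← B·(1+r₀) − $305.00 for 12 months → $7,368.55.
Then at r₁ with $305.00/mo: n₂ = −ln(1 − r₁·B/P)/ln(1+r₁) ≈ 31.83 → 32 more payments.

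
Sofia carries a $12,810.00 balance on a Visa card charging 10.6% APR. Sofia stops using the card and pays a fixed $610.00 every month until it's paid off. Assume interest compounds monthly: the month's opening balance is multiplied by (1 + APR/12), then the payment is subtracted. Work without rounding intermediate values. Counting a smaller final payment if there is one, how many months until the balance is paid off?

24 payments

Monthly rate r = 10.6%/12 = 0.883333% = 0.00883333.
Recurrence: B ← B·(1+r) − $610.00.
Month 1: interest $113.16; balance after payment $12,313.16.
Month 2: interest $108.77; balance after payment $11,811.92.
Closed form: n = −ln(1 − rB₀/P)/ln(1+r) = −ln(0.8145)/ln(1.00883) ≈ 23.330, so the balance reaches zero during payment 24.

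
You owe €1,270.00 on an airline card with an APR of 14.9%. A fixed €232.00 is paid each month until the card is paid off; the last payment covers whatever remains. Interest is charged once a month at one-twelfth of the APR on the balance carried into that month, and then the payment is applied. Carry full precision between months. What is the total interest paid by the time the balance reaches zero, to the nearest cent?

Monthly rate r = 14.9%/12 = 1.24167% = 0.0124167.
Payoff takes n = ⌈−ln(1 − rB₀/P)/ln(1+r)⌉ = ⌈5.704⌉ = 6 payments; the last is €163.67.
Total paid = 5·€232.00 + €163.67 = €1,323.67.
Total interest = total paid − principal = €1,323.67 − €1,270.00 = €53.67.

€53.67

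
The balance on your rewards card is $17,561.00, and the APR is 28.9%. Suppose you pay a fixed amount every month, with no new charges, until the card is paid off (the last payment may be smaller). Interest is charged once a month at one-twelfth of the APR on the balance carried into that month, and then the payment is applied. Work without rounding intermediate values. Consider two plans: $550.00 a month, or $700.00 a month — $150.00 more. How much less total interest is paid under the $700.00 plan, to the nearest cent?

$6,601.64

Monthly rate r = 28.9%/12 = 2.40833% = 0.0240833.
At $550.00/mo: n = ⌈−ln(1 − rB₀/P)/ln(1+r)⌉ = 62 payments (last $313.32); total interest = total paid − $17,561.00 = $16,302.32.
At $700.00/mo: 39 payments (last $661.68); total interest $9,700.68.
Interest saved = $16,302.32 − $9,700.68 = $6,601.64.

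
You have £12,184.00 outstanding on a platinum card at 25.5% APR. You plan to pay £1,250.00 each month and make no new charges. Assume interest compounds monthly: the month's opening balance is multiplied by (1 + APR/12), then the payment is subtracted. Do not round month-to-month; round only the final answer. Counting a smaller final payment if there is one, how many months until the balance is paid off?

12 payments

Monthly rate r = 25.5%/12 = 2.125% = 0.02125.
Recurrence: B ← B·(1+r) − £1,250.00.
Month 1: interest £258.91; balance after payment £11,192.91.
Month 2: interest £237.85; balance after payment £10,180.76.
Closed form: n = −ln(1 − rB₀/P)/ln(1+r) = −ln(0.79287)/ln(1.02125) ≈ 11.038, so the balance reaches zero during payment 12.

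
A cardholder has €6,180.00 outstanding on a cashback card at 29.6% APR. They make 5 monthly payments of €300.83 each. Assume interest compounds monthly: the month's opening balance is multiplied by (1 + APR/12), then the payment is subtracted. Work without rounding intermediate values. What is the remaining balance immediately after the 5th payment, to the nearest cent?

€5,400.53

Monthly rate r = 29.6%/12 = 2.46667% = 0.0246667.
Each month: B ← B·(1+r) − €300.83.
Month 1: interest €152.44; balance after payment €6,031.61.
Month 2: interest €148.78; balance after payment €5,879.56.
Month 3: interest €145.03; balance after payment €5,723.76.
Month 4: interest €141.19; balance after payment €5,564.11.
Month 5: interest €137.25; balance after payment €5,400.53.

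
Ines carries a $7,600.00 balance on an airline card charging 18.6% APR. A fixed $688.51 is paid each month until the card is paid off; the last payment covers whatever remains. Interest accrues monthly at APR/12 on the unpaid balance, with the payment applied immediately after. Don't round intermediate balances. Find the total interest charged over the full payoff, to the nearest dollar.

$801

Monthly rate r = 18.6%/12 = 1.55% = 0.0155.
Payoff takes n = ⌈−ln(1 − rB₀/P)/ln(1+r)⌉ = ⌈12.200⌉ = 13 payments; the last is $138.51.
Total paid = 12·$688.51 + $138.51 = $8,400.63.
Total interest = total paid − principal = $8,400.63 − $7,600.00 = $800.63.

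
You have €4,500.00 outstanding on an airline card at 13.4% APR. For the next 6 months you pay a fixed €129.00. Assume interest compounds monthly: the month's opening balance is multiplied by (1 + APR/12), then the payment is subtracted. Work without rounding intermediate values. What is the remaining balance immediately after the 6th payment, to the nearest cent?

Monthly rate r = 13.4%/12 = 1.11667% = 0.0111667.
Each month: B ← B·(1+r) − €129.00.
Month 1: interest €50.25; balance after payment €4,421.25.
Month 2: interest €49.37; balance after payment €4,341.62.
Month 3: interest €48.48; balance after payment €4,261.10.
Month 4: interest €47.58; balance after payment €4,179.68.
Month 5: interest €46.67; balance after payment €4,097.36.
Month 6: interest €45.75; balance after payment €4,014.11.

€4,014.11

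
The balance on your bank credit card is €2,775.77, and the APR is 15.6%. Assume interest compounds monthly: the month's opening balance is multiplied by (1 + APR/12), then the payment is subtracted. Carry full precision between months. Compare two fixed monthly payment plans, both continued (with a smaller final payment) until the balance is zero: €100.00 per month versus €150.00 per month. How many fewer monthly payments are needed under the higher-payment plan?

13 fewer payments

Monthly rate r = 15.6%/12 = 1.3% = 0.013.
At €100.00/mo: n = ⌈−ln(1 − rB₀/P)/ln(1+r)⌉ = 35 payments (last €65.68); total interest = total paid − €2,775.77 = €689.91.
At €150.00/mo: 22 payments (last €45.99); total interest €420.22.
Payments saved = 35 − 22 = 13.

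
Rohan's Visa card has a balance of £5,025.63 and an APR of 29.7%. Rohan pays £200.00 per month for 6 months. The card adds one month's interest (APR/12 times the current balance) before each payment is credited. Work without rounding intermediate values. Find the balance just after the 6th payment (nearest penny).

Monthly rate r = 29.7%/12 = 2.475% = 0.02475.
Each month: B ← B·(1+r) − £200.00.
Month 1: interest £124.38; balance after payment £4,950.01.
Month 2: interest £122.51; balance after payment £4,872.53.
Month 3: interest £120.60; balance after payment £4,793.12.
Month 4: interest £118.63; balance after payment £4,711.75.
Month 5: interest £116.62; balance after payment £4,628.37.
Month 6: interest £114.55; balance after payment £4,542.92.

£4,542.92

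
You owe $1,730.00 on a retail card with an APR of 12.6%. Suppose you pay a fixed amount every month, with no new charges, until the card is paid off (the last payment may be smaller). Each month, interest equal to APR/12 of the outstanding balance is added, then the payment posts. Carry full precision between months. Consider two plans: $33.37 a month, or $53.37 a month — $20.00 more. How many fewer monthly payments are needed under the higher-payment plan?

36 fewer payments

Monthly rate r = 12.6%/12 = 1.05% = 0.0105.
At $33.37/mo: n = ⌈−ln(1 − rB₀/P)/ln(1+r)⌉ = 76 payments (last $8.46); total interest = total paid − $1,730.00 = $781.21.
At $53.37/mo: 40 payments (last $44.47); total interest $395.90.
Payments saved = 76 − 40 = 36.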